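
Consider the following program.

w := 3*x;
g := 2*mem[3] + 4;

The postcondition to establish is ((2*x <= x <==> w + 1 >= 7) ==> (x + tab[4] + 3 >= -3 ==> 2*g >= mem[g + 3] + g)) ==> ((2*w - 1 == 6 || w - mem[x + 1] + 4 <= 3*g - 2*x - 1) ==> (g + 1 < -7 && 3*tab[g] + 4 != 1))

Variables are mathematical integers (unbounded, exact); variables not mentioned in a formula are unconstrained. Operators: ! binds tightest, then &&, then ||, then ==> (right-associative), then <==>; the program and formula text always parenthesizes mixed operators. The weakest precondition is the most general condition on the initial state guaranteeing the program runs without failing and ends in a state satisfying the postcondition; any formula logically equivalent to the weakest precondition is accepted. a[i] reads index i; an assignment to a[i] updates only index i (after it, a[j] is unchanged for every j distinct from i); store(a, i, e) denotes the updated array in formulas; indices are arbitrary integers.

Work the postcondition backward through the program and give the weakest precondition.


Working backward. After the program, the postcondition ((2*x <= x <==> w + 1 >= 7) ==> (x + tab[4] + 3 >= -3 ==> 2*g >= mem[g + 3] + g)) ==> ((2*w - 1 == 6 || w - mem[x + 1] + 4 <= 3*g - 2*x - 1) ==> (g + 1 < -7 && 3*tab[g] + 4 != 1)) must hold; in canonical form it is ((x <= 0 <==> w >= 6) ==> (tab[4] + x >= -6 ==> g >= mem[g + 3])) ==> ((2*w == 7 || w + 2*x <= mem[x + 1] + 3*g - 5) ==> (g < -8 && 3*tab[g] != -3)).
Before g := 2*mem[3] + 4: ((x <= 0 <==> w >= 6) ==> (tab[4] + x >= -6 ==> 2*mem[3] >= mem[2*mem[3] + 7] - 4)) ==> ((2*w == 7 || w + 2*x <= mem[x + 1] + 6*mem[3] + 7) ==> (2*mem[3] < -12 && 3*tab[2*mem[3] + 4] != -3))
Before w := 3*x: ((x <= 0 <==> 3*x >= 6) ==> (tab[4] + x >= -6 ==> 2*mem[3] >= mem[2*mem[3] + 7] - 4)) ==> ((6*x == 7 || 5*x <= mem[x + 1] + 6*mem[3] + 7) ==> (2*mem[3] < -12 && 3*tab[2*mem[3] + 4] != -3))
Answer: WP = ((x <= 0 <==> 3*x >= 6) ==> (tab[4] + x >= -6 ==> 2*mem[3] >= mem[2*mem[3] + 7] - 4)) ==> ((6*x == 7 || 5*x <= mem[x + 1] + 6*mem[3] + 7) ==> (2*mem[3] < -12 && 3*tab[2*mem[3] + 4] != -3))


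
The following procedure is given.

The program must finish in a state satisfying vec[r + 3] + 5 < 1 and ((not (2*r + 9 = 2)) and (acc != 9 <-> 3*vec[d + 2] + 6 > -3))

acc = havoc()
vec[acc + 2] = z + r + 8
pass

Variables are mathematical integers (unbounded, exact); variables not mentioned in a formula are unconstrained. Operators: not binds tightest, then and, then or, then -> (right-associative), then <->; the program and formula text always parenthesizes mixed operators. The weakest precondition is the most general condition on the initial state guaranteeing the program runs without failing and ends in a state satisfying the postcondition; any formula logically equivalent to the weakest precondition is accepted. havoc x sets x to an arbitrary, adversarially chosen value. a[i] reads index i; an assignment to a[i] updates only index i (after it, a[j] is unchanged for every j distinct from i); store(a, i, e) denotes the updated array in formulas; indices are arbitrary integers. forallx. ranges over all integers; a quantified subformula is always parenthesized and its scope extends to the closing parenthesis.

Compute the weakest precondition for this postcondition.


Working backward. After the program, the postcondition vec[r + 3] + 5 < 1 and ((not (2*r + 9 = 2)) and (acc != 9 <-> 3*vec[d + 2] + 6 > -3)) must hold; in canonical form it is vec[r + 3] < -4 and (not (2*r = -7)) and (acc != 9 <-> 3*vec[d + 2] > -9).
Before skip: vec[r + 3] < -4 and (not (2*r = -7)) and (acc != 9 <-> 3*vec[d + 2] > -9)
Before vec[acc + 2] := z + r + 8: store(vec, acc + 2, r + z + 8)[r + 3] < -4 and (not (2*r = -7)) and (acc != 9 <-> 3*store(vec, acc + 2, r + z + 8)[d + 2] > -9)
Before havoc acc: forall acc_1. (store(vec, acc_1 + 2, r + z + 8)[r + 3] < -4 and (not (2*r = -7)) and (acc_1 != 9 <-> 3*store(vec, acc_1 + 2, r + z + 8)[d + 2] > -9))
Answer: WP = forall acc_1. (store(vec, acc_1 + 2, r + z + 8)[r + 3] < -4 and (not (2*r = -7)) and (acc_1 != 9 <-> 3*store(vec, acc_1 + 2, r + z + 8)[d + 2] > -9))


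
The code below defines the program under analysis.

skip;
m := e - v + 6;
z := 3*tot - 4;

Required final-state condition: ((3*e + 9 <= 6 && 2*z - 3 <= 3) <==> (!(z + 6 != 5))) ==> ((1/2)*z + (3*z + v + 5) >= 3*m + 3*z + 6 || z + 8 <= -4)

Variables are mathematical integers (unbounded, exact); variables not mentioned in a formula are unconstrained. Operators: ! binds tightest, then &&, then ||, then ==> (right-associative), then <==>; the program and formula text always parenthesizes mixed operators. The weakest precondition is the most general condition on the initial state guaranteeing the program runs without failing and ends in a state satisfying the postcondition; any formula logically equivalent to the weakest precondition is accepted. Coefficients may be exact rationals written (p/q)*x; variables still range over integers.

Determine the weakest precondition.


Working backward. After the program, the postcondition ((3*e + 9 <= 6 && 2*z - 3 <= 3) <==> (!(z + 6 != 5))) ==> ((1/2)*z + (3*z + v + 5) >= 3*m + 3*z + 6 || z + 8 <= -4) must hold; in canonical form it is ((3*e <= -3 && 2*z <= 6) <==> (!(z != -1))) ==> (v + (1/2)*z >= 3*m + 1 || z <= -12).
Before z := 3*tot - 4: ((3*e <= -3 && 6*tot <= 14) <==> (!(3*tot != 3))) ==> ((3/2)*tot + v >= 3*m + 3 || 3*tot <= -8)
Before m := e - v + 6: ((3*e <= -3 && 6*tot <= 14) <==> (!(3*tot != 3))) ==> ((3/2)*tot + 4*v >= 3*e + 21 || 3*tot <= -8)
Before skip: ((3*e <= -3 && 6*tot <= 14) <==> (!(3*tot != 3))) ==> ((3/2)*tot + 4*v >= 3*e + 21 || 3*tot <= -8)
Answer: WP = ((3*e <= -3 && 6*tot <= 14) <==> (!(3*tot != 3))) ==> ((3/2)*tot + 4*v >= 3*e + 21 || 3*tot <= -8)


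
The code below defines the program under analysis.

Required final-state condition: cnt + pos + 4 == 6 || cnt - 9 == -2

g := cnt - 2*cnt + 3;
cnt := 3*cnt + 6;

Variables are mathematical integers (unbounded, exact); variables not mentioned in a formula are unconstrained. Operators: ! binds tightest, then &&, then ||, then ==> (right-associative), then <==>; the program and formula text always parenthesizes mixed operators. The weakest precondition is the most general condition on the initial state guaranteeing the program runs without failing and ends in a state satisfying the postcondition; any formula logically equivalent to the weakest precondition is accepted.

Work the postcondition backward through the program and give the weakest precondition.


Working backward. After the program, the postcondition cnt + pos + 4 == 6 || cnt - 9 == -2 must hold; in canonical form it is cnt + pos == 2 || cnt == 7.
Before cnt := 3*cnt + 6: 3*cnt + pos == -4 || 3*cnt == 1
Before g := cnt - 2*cnt + 3: 3*cnt + pos == -4 || 3*cnt == 1
Answer: WP = 3*cnt + pos == -4 || 3*cnt == 1


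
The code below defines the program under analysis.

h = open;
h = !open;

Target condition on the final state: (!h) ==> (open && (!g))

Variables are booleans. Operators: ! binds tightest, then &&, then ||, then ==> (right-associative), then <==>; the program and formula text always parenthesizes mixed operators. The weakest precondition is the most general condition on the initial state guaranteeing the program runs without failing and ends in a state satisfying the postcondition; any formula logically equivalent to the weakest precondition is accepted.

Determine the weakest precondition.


Working backward. After the program, (!h) ==> (open && (!g)) must hold.
Before h := !open: open ==> (open && (!g))
Before h := open: open ==> (open && (!g))
Answer: WP = open ==> (open && (!g))


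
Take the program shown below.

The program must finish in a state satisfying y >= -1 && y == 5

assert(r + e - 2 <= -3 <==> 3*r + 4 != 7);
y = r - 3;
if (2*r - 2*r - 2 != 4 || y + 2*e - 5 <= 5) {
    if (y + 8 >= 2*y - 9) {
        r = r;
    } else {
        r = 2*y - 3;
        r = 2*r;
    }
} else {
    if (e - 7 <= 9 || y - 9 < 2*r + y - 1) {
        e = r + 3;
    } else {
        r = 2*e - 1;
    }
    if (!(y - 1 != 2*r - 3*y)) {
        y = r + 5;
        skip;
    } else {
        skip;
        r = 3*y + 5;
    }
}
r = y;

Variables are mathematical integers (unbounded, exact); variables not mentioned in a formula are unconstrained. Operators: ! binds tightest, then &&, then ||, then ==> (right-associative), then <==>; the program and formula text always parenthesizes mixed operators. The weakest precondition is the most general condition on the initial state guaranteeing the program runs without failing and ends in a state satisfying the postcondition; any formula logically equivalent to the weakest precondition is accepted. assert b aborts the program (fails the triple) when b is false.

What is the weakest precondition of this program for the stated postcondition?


Working backward. After the program, y >= -1 && y == 5 must hold.
Before r := y: y >= -1 && y == 5
Then branch requires (y <= 17 ==> (y >= -1 && y == 5)) && ((!(y <= 17)) ==> (y >= -1 && y == 5)); else branch requires ((e <= 16 || 2*r > -8) ==> (((!(4*y != 2*r + 1)) ==> (r >= -6 && r == 0)) && (4*y != 2*r + 1 ==> (y >= -1 && y == 5)))) && ((!(e <= 16 || 2*r > -8)) ==> (((!(4*y != 4*e - 1)) ==> (2*e >= -5 && 2*e == 1)) && (4*y != 4*e - 1 ==> (y >= -1 && y == 5)))).
Before the if: (y <= 17 ==> (y >= -1 && y == 5)) && ((!(y <= 17)) ==> (y >= -1 && y == 5))
Before y := r - 3: (r <= 20 ==> (r >= 2 && r == 8)) && ((!(r <= 20)) ==> (r >= 2 && r == 8))
Before assert r + e - 2 <= -3 <==> 3*r + 4 != 7: (e + r <= -1 <==> 3*r != 3) && (r <= 20 ==> (r >= 2 && r == 8)) && ((!(r <= 20)) ==> (r >= 2 && r == 8))
Answer: WP = (e + r <= -1 <==> 3*r != 3) && (r <= 20 ==> (r >= 2 && r == 8)) && ((!(r <= 20)) ==> (r >= 2 && r == 8))


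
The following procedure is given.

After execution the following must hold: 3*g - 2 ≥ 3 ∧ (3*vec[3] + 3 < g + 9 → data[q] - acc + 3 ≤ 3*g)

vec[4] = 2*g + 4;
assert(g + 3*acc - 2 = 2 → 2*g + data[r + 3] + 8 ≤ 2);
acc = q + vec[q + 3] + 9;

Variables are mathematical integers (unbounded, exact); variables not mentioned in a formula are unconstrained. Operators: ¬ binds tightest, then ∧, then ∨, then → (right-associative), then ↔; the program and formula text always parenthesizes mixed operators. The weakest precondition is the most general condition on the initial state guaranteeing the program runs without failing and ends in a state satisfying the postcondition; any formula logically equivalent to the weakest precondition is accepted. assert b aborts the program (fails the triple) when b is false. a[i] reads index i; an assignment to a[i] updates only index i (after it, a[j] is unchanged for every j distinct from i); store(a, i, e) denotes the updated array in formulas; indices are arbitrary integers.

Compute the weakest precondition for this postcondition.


Working backward. After the program, the postcondition 3*g - 2 ≥ 3 ∧ (3*vec[3] + 3 < g + 9 → data[q] - acc + 3 ≤ 3*g) must hold; in canonical form it is 3*g ≥ 5 ∧ (3*vec[3] < g + 6 → data[q] ≤ acc + 3*g - 3).
Before acc := q + vec[q + 3] + 9: 3*g ≥ 5 ∧ (3*vec[3] < g + 6 → data[q] ≤ vec[q + 3] + 3*g + q + 6)
Before assert g + 3*acc - 2 = 2 → 2*g + data[r + 3] + 8 ≤ 2: (3*acc + g = 4 → data[r + 3] + 2*g ≤ -6) ∧ 3*g ≥ 5 ∧ (3*vec[3] < g + 6 → data[q] ≤ vec[q + 3] + 3*g + q + 6)
Before vec[4] := 2*g + 4: (3*acc + g = 4 → data[r + 3] + 2*g ≤ -6) ∧ 3*g ≥ 5 ∧ (3*vec[3] < g + 6 → data[q] ≤ store(vec, 4, 2*g + 4)[q + 3] + 3*g + q + 6)
Answer: WP = (3*acc + g = 4 → data[r + 3] + 2*g ≤ -6) ∧ 3*g ≥ 5 ∧ (3*vec[3] < g + 6 → data[q] ≤ store(vec, 4, 2*g + 4)[q + 3] + 3*g + q + 6)


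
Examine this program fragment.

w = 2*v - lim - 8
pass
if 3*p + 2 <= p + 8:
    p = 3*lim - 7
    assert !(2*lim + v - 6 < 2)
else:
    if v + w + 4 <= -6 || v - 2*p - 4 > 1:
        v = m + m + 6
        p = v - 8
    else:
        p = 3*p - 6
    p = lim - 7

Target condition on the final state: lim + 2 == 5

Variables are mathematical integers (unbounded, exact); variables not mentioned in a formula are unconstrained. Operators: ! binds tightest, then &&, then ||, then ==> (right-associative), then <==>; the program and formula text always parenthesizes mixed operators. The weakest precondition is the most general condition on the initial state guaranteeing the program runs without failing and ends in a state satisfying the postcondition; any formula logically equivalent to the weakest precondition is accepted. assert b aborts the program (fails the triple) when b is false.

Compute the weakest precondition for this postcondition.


Working backward. After the program, the postcondition lim + 2 == 5 must hold; in canonical form it is lim == 3.
Then branch requires (!(2*lim + v < 8)) && lim == 3; else branch requires ((v + w <= -10 || v > 2*p + 5) ==> lim == 3) && ((!(v + w <= -10 || v > 2*p + 5)) ==> lim == 3).
Before the if: (2*p <= 6 ==> ((!(2*lim + v < 8)) && lim == 3)) && ((!(2*p <= 6)) ==> (((v + w <= -10 || v > 2*p + 5) ==> lim == 3) && ((!(v + w <= -10 || v > 2*p + 5)) ==> lim == 3)))
Before skip: (2*p <= 6 ==> ((!(2*lim + v < 8)) && lim == 3)) && ((!(2*p <= 6)) ==> (((v + w <= -10 || v > 2*p + 5) ==> lim == 3) && ((!(v + w <= -10 || v > 2*p + 5)) ==> lim == 3)))
Before w := 2*v - lim - 8: (2*p <= 6 ==> ((!(2*lim + v < 8)) && lim == 3)) && ((!(2*p <= 6)) ==> (((3*v <= lim - 2 || v > 2*p + 5) ==> lim == 3) && ((!(3*v <= lim - 2 || v > 2*p + 5)) ==> lim == 3)))
Answer: WP = (2*p <= 6 ==> ((!(2*lim + v < 8)) && lim == 3)) && ((!(2*p <= 6)) ==> (((3*v <= lim - 2 || v > 2*p + 5) ==> lim == 3) && ((!(3*v <= lim - 2 || v > 2*p + 5)) ==> lim == 3)))


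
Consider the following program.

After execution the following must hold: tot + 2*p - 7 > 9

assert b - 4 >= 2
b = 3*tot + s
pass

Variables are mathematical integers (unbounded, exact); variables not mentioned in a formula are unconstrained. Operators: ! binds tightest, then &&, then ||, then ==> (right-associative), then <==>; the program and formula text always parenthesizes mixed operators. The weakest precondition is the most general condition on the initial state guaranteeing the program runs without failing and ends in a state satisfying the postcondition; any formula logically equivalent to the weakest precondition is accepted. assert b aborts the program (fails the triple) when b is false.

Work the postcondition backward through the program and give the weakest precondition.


Working backward. After the program, the postcondition tot + 2*p - 7 > 9 must hold; in canonical form it is 2*p + tot > 16.
Before skip: 2*p + tot > 16
Before b := 3*tot + s: 2*p + tot > 16
Before assert b - 4 >= 2: b >= 6 && 2*p + tot > 16
Answer: WP = b >= 6 && 2*p + tot > 16


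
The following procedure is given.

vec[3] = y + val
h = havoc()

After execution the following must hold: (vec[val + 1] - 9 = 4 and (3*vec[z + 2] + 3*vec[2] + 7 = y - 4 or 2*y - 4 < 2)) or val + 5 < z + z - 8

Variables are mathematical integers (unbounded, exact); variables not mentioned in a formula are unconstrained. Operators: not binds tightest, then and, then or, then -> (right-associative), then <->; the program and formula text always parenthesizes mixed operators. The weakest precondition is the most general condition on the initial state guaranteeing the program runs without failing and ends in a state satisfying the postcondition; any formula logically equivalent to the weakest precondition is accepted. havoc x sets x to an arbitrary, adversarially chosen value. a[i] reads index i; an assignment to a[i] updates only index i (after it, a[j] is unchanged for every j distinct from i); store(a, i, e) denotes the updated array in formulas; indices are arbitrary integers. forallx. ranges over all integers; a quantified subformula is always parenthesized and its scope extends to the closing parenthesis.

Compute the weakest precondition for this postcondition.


Working backward. After the program, the postcondition (vec[val + 1] - 9 = 4 and (3*vec[z + 2] + 3*vec[2] + 7 = y - 4 or 2*y - 4 < 2)) or val + 5 < z + z - 8 must hold; in canonical form it is (vec[val + 1] = 13 and (3*vec[z + 2] + 3*vec[2] = y - 11 or 2*y < 6)) or val < 2*z - 13.
Before havoc h: (vec[val + 1] = 13 and (3*vec[z + 2] + 3*vec[2] = y - 11 or 2*y < 6)) or val < 2*z - 13
Before vec[3] := y + val: (store(vec, 3, val + y)[val + 1] = 13 and (3*vec[2] + 3*store(vec, 3, val + y)[z + 2] = y - 11 or 2*y < 6)) or val < 2*z - 13
Answer: WP = (store(vec, 3, val + y)[val + 1] = 13 and (3*vec[2] + 3*store(vec, 3, val + y)[z + 2] = y - 11 or 2*y < 6)) or val < 2*z - 13


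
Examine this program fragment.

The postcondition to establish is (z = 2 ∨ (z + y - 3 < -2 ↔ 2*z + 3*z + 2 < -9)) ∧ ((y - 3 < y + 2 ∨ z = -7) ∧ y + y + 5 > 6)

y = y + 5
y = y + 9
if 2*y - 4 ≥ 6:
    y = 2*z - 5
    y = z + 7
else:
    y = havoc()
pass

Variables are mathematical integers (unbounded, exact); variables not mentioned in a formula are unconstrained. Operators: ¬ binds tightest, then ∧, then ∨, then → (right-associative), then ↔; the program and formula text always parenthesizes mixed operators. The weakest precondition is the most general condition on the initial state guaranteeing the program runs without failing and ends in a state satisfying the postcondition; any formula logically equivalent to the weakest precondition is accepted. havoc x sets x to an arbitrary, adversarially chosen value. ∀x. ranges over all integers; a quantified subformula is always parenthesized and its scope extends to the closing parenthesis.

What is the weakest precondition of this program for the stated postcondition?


Working backward. After the program, the postcondition (z = 2 ∨ (z + y - 3 < -2 ↔ 2*z + 3*z + 2 < -9)) ∧ ((y - 3 < y + 2 ∨ z = -7) ∧ y + y + 5 > 6) must hold; in canonical form it is (z = 2 ∨ (y + z < 1 ↔ 5*z < -11)) ∧ 2*y > 1.
Before skip: (z = 2 ∨ (y + z < 1 ↔ 5*z < -11)) ∧ 2*y > 1
Then branch requires (z = 2 ∨ (2*z < -6 ↔ 5*z < -11)) ∧ 2*z > -13; else branch requires ∀y_1. ((z = 2 ∨ (y_1 + z < 1 ↔ 5*z < -11)) ∧ 2*y_1 > 1).
Before the if: (2*y ≥ 10 → ((z = 2 ∨ (2*z < -6 ↔ 5*z < -11)) ∧ 2*z > -13)) ∧ ((¬(2*y ≥ 10)) → (∀y_1. ((z = 2 ∨ (y_1 + z < 1 ↔ 5*z < -11)) ∧ 2*y_1 > 1)))
Before y := y + 9: (2*y ≥ -8 → ((z = 2 ∨ (2*z < -6 ↔ 5*z < -11)) ∧ 2*z > -13)) ∧ ((¬(2*y ≥ -8)) → (∀y_1. ((z = 2 ∨ (y_1 + z < 1 ↔ 5*z < -11)) ∧ 2*y_1 > 1)))
Before y := y + 5: (2*y ≥ -18 → ((z = 2 ∨ (2*z < -6 ↔ 5*z < -11)) ∧ 2*z > -13)) ∧ ((¬(2*y ≥ -18)) → (∀y_1. ((z = 2 ∨ (y_1 + z < 1 ↔ 5*z < -11)) ∧ 2*y_1 > 1)))
Answer: WP = (2*y ≥ -18 → ((z = 2 ∨ (2*z < -6 ↔ 5*z < -11)) ∧ 2*z > -13)) ∧ ((¬(2*y ≥ -18)) → (∀y_1. ((z = 2 ∨ (y_1 + z < 1 ↔ 5*z < -11)) ∧ 2*y_1 > 1)))


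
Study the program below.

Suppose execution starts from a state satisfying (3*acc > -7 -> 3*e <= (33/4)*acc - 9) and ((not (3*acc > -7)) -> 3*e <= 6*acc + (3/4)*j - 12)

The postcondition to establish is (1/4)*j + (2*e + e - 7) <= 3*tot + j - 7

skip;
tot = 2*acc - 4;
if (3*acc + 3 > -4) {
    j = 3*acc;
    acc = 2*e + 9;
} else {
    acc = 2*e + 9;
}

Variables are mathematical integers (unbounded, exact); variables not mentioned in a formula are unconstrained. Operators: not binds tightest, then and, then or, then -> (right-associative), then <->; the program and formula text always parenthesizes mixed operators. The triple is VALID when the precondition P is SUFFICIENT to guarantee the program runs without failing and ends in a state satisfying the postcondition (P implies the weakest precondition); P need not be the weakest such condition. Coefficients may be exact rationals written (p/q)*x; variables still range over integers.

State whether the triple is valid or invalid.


Working backward. After the program, the postcondition (1/4)*j + (2*e + e - 7) <= 3*tot + j - 7 must hold; in canonical form it is 3*e <= (3/4)*j + 3*tot.
Then branch requires 3*e <= (9/4)*acc + 3*tot; else branch requires 3*e <= (3/4)*j + 3*tot.
Before the if: (3*acc > -7 -> 3*e <= (9/4)*acc + 3*tot) and ((not (3*acc > -7)) -> 3*e <= (3/4)*j + 3*tot)
Before tot := 2*acc - 4: (3*acc > -7 -> 3*e <= (33/4)*acc - 12) and ((not (3*acc > -7)) -> 3*e <= 6*acc + (3/4)*j - 12)
Before skip: (3*acc > -7 -> 3*e <= (33/4)*acc - 12) and ((not (3*acc > -7)) -> 3*e <= 6*acc + (3/4)*j - 12)
The weakest precondition is (3*acc > -7 -> 3*e <= (33/4)*acc - 12) and ((not (3*acc > -7)) -> 3*e <= 6*acc + (3/4)*j - 12).
Check whether (3*acc > -7 -> 3*e <= (33/4)*acc - 9) and ((not (3*acc > -7)) -> 3*e <= 6*acc + (3/4)*j - 12) implies it.
Countermodel: at the initial state acc = 0, e = -3, j = 0, the precondition holds but the weakest precondition fails.
Answer: invalid


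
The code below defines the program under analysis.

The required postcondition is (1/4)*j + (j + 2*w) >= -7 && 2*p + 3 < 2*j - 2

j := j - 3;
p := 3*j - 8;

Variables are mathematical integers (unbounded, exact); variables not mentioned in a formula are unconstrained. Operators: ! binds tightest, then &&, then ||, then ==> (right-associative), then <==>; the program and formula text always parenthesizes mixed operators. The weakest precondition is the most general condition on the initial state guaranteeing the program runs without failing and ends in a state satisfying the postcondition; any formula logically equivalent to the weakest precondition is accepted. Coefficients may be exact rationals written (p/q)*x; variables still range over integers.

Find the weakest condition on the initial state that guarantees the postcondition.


Working backward. After the program, the postcondition (1/4)*j + (j + 2*w) >= -7 && 2*p + 3 < 2*j - 2 must hold; in canonical form it is (5/4)*j + 2*w >= -7 && 2*p < 2*j - 5.
Before p := 3*j - 8: (5/4)*j + 2*w >= -7 && 4*j < 11
Before j := j - 3: (5/4)*j + 2*w >= -13/4 && 4*j < 23
Answer: WP = (5/4)*j + 2*w >= -13/4 && 4*j < 23


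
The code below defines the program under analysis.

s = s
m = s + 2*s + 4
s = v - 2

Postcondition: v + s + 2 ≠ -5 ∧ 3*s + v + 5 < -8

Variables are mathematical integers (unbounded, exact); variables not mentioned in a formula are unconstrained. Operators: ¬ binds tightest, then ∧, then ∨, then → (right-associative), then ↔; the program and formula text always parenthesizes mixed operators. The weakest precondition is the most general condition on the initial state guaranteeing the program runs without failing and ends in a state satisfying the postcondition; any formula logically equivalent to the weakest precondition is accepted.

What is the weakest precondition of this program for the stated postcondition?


Working backward. After the program, the postcondition v + s + 2 ≠ -5 ∧ 3*s + v + 5 < -8 must hold; in canonical form it is s + v ≠ -7 ∧ 3*s + v < -13.
Before s := v - 2: 2*v ≠ -5 ∧ 4*v < -7
Before m := s + 2*s + 4: 2*v ≠ -5 ∧ 4*v < -7
Before s := s: 2*v ≠ -5 ∧ 4*v < -7
Answer: WP = 2*v ≠ -5 ∧ 4*v < -7


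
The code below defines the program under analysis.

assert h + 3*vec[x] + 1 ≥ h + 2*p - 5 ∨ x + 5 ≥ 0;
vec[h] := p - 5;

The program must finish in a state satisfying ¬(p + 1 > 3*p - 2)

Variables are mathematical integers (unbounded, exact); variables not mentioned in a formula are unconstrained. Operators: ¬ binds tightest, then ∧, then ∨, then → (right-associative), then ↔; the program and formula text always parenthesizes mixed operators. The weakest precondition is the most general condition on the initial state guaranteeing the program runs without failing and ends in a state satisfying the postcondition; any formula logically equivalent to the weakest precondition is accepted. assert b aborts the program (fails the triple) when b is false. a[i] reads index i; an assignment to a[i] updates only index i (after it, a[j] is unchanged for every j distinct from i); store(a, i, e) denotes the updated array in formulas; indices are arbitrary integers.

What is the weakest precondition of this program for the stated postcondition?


Working backward. After the program, the postcondition ¬(p + 1 > 3*p - 2) must hold; in canonical form it is ¬(2*p < 3).
Before vec[h] := p - 5: ¬(2*p < 3)
Before assert h + 3*vec[x] + 1 ≥ h + 2*p - 5 ∨ x + 5 ≥ 0: (3*vec[x] ≥ 2*p - 6 ∨ x ≥ -5) ∧ (¬(2*p < 3))
Answer: WP = (3*vec[x] ≥ 2*p - 6 ∨ x ≥ -5) ∧ (¬(2*p < 3))


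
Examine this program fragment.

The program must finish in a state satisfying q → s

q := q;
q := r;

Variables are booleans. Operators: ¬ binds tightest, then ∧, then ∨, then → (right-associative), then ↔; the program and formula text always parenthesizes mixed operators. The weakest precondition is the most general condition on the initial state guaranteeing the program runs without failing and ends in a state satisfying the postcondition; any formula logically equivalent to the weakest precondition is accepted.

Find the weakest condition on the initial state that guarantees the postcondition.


Working backward. After the program, q → s must hold.
Before q := r: r → s
Before q := q: r → s
Answer: WP = r → s


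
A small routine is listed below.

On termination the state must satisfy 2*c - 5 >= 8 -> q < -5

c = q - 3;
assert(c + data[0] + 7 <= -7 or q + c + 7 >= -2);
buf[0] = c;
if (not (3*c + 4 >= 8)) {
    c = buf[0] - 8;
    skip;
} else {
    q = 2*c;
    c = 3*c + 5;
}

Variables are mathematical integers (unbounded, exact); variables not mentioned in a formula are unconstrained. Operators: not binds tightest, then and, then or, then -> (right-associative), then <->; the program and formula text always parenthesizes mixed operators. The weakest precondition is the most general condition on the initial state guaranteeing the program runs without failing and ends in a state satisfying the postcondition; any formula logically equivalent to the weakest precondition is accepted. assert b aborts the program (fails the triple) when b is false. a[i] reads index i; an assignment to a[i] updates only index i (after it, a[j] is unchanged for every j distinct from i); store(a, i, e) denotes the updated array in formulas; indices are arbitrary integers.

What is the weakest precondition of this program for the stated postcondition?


Working backward. After the program, the postcondition 2*c - 5 >= 8 -> q < -5 must hold; in canonical form it is 2*c >= 13 -> q < -5.
Then branch requires 2*buf[0] >= 29 -> q < -5; else branch requires 6*c >= 3 -> 2*c < -5.
Before the if: ((not (3*c >= 4)) -> (2*buf[0] >= 29 -> q < -5)) and (3*c >= 4 -> (6*c >= 3 -> 2*c < -5))
Before buf[0] := c: ((not (3*c >= 4)) -> (2*c >= 29 -> q < -5)) and (3*c >= 4 -> (6*c >= 3 -> 2*c < -5))
Before assert c + data[0] + 7 <= -7 or q + c + 7 >= -2: (data[0] + c <= -14 or c + q >= -9) and ((not (3*c >= 4)) -> (2*c >= 29 -> q < -5)) and (3*c >= 4 -> (6*c >= 3 -> 2*c < -5))
Before c := q - 3: (data[0] + q <= -11 or 2*q >= -6) and ((not (3*q >= 13)) -> (2*q >= 35 -> q < -5)) and (3*q >= 13 -> (6*q >= 21 -> 2*q < 1))
Answer: WP = (data[0] + q <= -11 or 2*q >= -6) and ((not (3*q >= 13)) -> (2*q >= 35 -> q < -5)) and (3*q >= 13 -> (6*q >= 21 -> 2*q < 1))


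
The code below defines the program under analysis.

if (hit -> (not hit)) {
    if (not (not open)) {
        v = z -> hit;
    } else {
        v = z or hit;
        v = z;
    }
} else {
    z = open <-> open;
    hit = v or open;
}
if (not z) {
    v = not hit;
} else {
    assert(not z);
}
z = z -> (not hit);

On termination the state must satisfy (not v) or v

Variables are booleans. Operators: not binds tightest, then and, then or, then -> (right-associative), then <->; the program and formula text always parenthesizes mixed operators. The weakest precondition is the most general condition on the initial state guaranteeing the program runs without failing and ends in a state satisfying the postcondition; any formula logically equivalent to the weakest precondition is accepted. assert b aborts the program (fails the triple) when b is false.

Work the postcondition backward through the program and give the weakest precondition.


Working backward. After the program, the postcondition (not v) or v must hold; in canonical form it is true.
Before z := z -> (not hit): true
Then branch requires true; else branch requires not z.
Before the if: z -> (not z)
Then branch requires (open -> (z -> (not z))) and ((not open) -> (z -> (not z))); else branch requires false.
Before the if: ((hit -> (not hit)) -> ((open -> (z -> (not z))) and ((not open) -> (z -> (not z))))) and (hit -> (not hit))
Answer: WP = ((hit -> (not hit)) -> ((open -> (z -> (not z))) and ((not open) -> (z -> (not z))))) and (hit -> (not hit))


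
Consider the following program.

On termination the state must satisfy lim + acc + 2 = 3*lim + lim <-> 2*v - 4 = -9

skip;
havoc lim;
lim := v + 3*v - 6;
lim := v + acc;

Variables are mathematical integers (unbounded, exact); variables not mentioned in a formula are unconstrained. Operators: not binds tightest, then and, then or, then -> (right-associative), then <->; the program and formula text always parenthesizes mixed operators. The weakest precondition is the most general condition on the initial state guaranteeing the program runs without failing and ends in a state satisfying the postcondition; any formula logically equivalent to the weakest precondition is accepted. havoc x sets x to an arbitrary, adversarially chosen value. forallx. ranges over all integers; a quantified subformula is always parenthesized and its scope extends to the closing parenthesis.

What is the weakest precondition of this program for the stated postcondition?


Working backward. After the program, the postcondition lim + acc + 2 = 3*lim + lim <-> 2*v - 4 = -9 must hold; in canonical form it is acc = 3*lim - 2 <-> 2*v = -5.
Before lim := v + acc: 2*acc + 3*v = 2 <-> 2*v = -5
Before lim := v + 3*v - 6: 2*acc + 3*v = 2 <-> 2*v = -5
Before havoc lim: 2*acc + 3*v = 2 <-> 2*v = -5
Before skip: 2*acc + 3*v = 2 <-> 2*v = -5
Answer: WP = 2*acc + 3*v = 2 <-> 2*v = -5


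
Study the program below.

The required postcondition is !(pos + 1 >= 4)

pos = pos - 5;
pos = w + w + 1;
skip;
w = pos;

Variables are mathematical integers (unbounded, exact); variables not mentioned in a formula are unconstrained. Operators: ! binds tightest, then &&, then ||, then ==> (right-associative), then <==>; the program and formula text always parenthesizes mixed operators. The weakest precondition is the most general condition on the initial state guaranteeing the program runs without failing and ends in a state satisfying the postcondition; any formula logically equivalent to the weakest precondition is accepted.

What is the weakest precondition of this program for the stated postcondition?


Working backward. After the program, the postcondition !(pos + 1 >= 4) must hold; in canonical form it is !(pos >= 3).
Before w := pos: !(pos >= 3)
Before skip: !(pos >= 3)
Before pos := w + w + 1: !(2*w >= 2)
Before pos := pos - 5: !(2*w >= 2)
Answer: WP = !(2*w >= 2)


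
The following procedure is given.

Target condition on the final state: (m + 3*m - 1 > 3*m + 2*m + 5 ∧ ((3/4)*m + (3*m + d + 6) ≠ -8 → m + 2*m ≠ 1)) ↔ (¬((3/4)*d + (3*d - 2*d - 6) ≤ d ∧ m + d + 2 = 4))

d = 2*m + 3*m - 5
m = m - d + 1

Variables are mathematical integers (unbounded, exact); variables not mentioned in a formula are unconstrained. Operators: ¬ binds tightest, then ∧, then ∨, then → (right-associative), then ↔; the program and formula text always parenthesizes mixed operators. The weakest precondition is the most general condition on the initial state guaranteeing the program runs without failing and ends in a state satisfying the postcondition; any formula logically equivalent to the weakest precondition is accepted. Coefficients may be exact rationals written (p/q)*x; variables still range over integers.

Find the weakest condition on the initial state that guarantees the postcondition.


Working backward. After the program, the postcondition (m + 3*m - 1 > 3*m + 2*m + 5 ∧ ((3/4)*m + (3*m + d + 6) ≠ -8 → m + 2*m ≠ 1)) ↔ (¬((3/4)*d + (3*d - 2*d - 6) ≤ d ∧ m + d + 2 = 4)) must hold; in canonical form it is (m < -6 ∧ (d + (15/4)*m ≠ -14 → 3*m ≠ 1)) ↔ (¬((3/4)*d ≤ 6 ∧ d + m = 2)).
Before m := m - d + 1: (m < d - 7 ∧ ((15/4)*m ≠ (11/4)*d - 71/4 → 3*m ≠ 3*d - 2)) ↔ (¬((3/4)*d ≤ 6 ∧ m = 1))
Before d := 2*m + 3*m - 5: (4*m > 12 ∧ (10*m ≠ 63/2 → 12*m ≠ 17)) ↔ (¬((15/4)*m ≤ 39/4 ∧ m = 1))
Answer: WP = (4*m > 12 ∧ (10*m ≠ 63/2 → 12*m ≠ 17)) ↔ (¬((15/4)*m ≤ 39/4 ∧ m = 1))


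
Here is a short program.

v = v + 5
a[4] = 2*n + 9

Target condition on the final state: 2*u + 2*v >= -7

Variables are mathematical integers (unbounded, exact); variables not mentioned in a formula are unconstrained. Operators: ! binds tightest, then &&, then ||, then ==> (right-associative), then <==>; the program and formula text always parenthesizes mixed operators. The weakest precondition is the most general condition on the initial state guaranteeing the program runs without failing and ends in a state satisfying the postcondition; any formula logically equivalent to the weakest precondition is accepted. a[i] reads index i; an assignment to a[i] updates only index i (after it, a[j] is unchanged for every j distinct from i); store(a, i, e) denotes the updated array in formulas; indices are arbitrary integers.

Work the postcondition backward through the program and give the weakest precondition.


Working backward. After the program, 2*u + 2*v >= -7 must hold.
Before a[4] := 2*n + 9: 2*u + 2*v >= -7
Before v := v + 5: 2*u + 2*v >= -17
Answer: WP = 2*u + 2*v >= -17


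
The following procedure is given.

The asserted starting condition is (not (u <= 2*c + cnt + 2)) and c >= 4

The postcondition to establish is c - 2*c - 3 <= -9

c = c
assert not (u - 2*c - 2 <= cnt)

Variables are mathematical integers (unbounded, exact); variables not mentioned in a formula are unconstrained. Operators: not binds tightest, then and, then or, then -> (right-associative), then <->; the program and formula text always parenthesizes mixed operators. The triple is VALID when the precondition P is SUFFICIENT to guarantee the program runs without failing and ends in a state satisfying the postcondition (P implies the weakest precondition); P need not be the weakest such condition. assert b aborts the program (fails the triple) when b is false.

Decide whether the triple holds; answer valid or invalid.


Working backward. After the program, the postcondition c - 2*c - 3 <= -9 must hold; in canonical form it is c >= 6.
Before assert not (u - 2*c - 2 <= cnt): (not (u <= 2*c + cnt + 2)) and c >= 6
Before c := c: (not (u <= 2*c + cnt + 2)) and c >= 6
The weakest precondition is (not (u <= 2*c + cnt + 2)) and c >= 6.
Check whether (not (u <= 2*c + cnt + 2)) and c >= 4 implies it.
Countermodel: at the initial state c = 4, cnt = -10, u = 1, the precondition holds but the weakest precondition fails.
Answer: invalid


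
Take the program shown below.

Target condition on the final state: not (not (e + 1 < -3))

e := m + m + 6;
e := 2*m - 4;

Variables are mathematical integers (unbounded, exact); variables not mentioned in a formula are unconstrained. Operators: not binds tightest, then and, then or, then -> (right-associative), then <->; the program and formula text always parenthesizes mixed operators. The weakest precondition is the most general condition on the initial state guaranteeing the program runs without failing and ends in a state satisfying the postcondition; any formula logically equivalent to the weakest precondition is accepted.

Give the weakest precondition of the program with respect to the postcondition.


Working backward. After the program, the postcondition not (not (e + 1 < -3)) must hold; in canonical form it is e < -4.
Before e := 2*m - 4: 2*m < 0
Before e := m + m + 6: 2*m < 0
Answer: WP = 2*m < 0


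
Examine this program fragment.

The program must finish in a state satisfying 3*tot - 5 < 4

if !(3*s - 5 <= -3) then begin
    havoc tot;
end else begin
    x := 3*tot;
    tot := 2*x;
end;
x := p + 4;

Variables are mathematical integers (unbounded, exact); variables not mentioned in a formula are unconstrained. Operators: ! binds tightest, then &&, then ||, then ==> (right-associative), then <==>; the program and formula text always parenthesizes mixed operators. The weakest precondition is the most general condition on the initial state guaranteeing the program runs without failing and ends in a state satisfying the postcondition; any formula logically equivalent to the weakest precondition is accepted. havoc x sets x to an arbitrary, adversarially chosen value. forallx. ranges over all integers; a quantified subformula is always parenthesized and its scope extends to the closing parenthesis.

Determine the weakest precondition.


Working backward. After the program, the postcondition 3*tot - 5 < 4 must hold; in canonical form it is 3*tot < 9.
Before x := p + 4: 3*tot < 9
Then branch requires forall tot_1. 3*tot_1 < 9; else branch requires 18*tot < 9.
Before the if: ((!(3*s <= 2)) ==> (forall tot_1. 3*tot_1 < 9)) && (3*s <= 2 ==> 18*tot < 9)
Answer: WP = ((!(3*s <= 2)) ==> (forall tot_1. 3*tot_1 < 9)) && (3*s <= 2 ==> 18*tot < 9)


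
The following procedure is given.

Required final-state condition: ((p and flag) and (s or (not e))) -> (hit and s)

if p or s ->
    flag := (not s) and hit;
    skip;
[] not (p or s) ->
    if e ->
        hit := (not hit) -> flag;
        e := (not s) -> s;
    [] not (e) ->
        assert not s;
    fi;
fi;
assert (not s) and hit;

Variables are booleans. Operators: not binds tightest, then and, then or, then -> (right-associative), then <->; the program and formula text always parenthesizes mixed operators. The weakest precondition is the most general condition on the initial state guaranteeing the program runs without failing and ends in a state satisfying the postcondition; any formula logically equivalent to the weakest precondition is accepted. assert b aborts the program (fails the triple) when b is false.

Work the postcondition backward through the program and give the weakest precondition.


Working backward. After the program, the postcondition ((p and flag) and (s or (not e))) -> (hit and s) must hold; in canonical form it is (p and flag and (s or (not e))) -> (hit and s).
Before assert (not s) and hit: (not s) and hit and ((p and flag and (s or (not e))) -> (hit and s))
Then branch requires (not s) and hit and ((p and (not s) and hit and (s or (not e))) -> (hit and s)); else branch requires (e -> ((not s) and ((not hit) -> flag) and ((p and flag and (s or (not ((not s) -> s)))) -> (((not hit) -> flag) and s)))) and ((not e) -> ((not s) and hit and ((p and flag and (s or (not e))) -> (hit and s)))).
Before the if: ((p or s) -> ((not s) and hit and ((p and (not s) and hit and (s or (not e))) -> (hit and s)))) and ((not (p or s)) -> ((e -> ((not s) and ((not hit) -> flag) and ((p and flag and (s or (not ((not s) -> s)))) -> (((not hit) -> flag) and s)))) and ((not e) -> ((not s) and hit and ((p and flag and (s or (not e))) -> (hit and s))))))
Answer: WP = ((p or s) -> ((not s) and hit and ((p and (not s) and hit and (s or (not e))) -> (hit and s)))) and ((not (p or s)) -> ((e -> ((not s) and ((not hit) -> flag) and ((p and flag and (s or (not ((not s) -> s)))) -> (((not hit) -> flag) and s)))) and ((not e) -> ((not s) and hit and ((p and flag and (s or (not e))) -> (hit and s))))))


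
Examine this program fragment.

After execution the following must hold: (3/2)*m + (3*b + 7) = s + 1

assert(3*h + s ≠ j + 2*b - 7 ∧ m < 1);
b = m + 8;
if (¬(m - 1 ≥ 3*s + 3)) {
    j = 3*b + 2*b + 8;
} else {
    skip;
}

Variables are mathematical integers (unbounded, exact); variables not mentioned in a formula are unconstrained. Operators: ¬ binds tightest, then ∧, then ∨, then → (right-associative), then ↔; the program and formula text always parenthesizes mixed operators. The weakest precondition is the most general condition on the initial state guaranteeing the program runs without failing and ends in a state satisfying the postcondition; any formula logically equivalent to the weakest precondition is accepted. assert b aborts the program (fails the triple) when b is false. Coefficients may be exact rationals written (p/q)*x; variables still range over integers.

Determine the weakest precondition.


Working backward. After the program, the postcondition (3/2)*m + (3*b + 7) = s + 1 must hold; in canonical form it is 3*b + (3/2)*m = s - 6.
Then branch requires 3*b + (3/2)*m = s - 6; else branch requires 3*b + (3/2)*m = s - 6.
Before the if: ((¬(m ≥ 3*s + 4)) → 3*b + (3/2)*m = s - 6) ∧ (m ≥ 3*s + 4 → 3*b + (3/2)*m = s - 6)
Before b := m + 8: ((¬(m ≥ 3*s + 4)) → (9/2)*m = s - 30) ∧ (m ≥ 3*s + 4 → (9/2)*m = s - 30)
Before assert 3*h + s ≠ j + 2*b - 7 ∧ m < 1: 3*h + s ≠ 2*b + j - 7 ∧ m < 1 ∧ ((¬(m ≥ 3*s + 4)) → (9/2)*m = s - 30) ∧ (m ≥ 3*s + 4 → (9/2)*m = s - 30)
Answer: WP = 3*h + s ≠ 2*b + j - 7 ∧ m < 1 ∧ ((¬(m ≥ 3*s + 4)) → (9/2)*m = s - 30) ∧ (m ≥ 3*s + 4 → (9/2)*m = s - 30)
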